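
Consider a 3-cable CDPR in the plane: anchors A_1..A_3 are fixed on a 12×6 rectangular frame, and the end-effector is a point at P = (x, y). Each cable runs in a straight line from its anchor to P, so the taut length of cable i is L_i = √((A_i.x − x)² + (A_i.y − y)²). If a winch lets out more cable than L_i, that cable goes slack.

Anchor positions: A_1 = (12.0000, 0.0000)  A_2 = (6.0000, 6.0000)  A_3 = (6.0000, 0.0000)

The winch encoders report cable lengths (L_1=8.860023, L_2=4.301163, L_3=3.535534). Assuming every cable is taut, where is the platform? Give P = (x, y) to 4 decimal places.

expand ‖A_i−P‖²=L_i² and subtract eq 1 (c_i ≔ ‖A_i‖²−L_i²)
c_1 = 144.0000+0.0000−78.5000 = 65.5000
eq1−eq2 → [12.0000  -12.0000]·P = 12.0000
eq1−eq3 → [12.0000  0.0000]·P = 42.0000
2×2 solve → P = (3.5000, 2.5000)

(3.5000, 2.5000)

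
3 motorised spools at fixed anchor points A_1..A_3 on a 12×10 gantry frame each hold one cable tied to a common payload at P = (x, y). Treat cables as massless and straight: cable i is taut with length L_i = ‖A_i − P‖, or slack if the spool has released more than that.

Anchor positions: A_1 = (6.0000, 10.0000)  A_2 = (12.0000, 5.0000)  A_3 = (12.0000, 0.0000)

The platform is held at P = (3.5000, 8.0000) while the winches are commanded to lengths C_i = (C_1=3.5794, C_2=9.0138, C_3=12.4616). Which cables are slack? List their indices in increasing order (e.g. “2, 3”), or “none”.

1, 3

i=1: geometric 3.2016 vs commanded 3.5794 ⇒ slack
i=2: geometric 9.0139 vs commanded 9.0138 ⇒ taut
i=3: geometric 11.6726 vs commanded 12.4616 ⇒ slack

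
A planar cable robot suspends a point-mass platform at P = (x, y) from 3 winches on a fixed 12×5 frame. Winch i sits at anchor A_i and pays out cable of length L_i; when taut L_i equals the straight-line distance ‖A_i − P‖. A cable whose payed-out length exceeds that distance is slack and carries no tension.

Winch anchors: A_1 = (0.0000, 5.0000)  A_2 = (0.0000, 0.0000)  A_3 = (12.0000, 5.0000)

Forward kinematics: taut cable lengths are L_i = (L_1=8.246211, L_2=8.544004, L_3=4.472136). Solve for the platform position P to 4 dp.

(8.0000, 3.0000)

each cable: (A_i−P)·(A_i−P) = L_i²; let c_i = ‖A_i‖²−L_i²
c_1 = 0.0000+25.0000−68.0000 = -43.0000
row 1: 0.0000x + 10.0000y = 30.0000  (c_2=-73.0000)
row 2: -24.0000x + 0.0000y = -192.0000  (c_3=149.0000)
Cramer on rows 1–2 → x = 8.0000, y = 3.0000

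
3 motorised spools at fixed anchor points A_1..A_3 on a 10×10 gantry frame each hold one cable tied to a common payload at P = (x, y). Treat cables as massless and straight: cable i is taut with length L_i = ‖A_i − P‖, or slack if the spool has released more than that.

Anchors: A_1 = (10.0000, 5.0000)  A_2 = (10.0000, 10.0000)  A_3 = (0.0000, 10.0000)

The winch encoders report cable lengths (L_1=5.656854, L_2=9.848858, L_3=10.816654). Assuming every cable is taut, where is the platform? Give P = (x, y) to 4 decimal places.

(6.0000, 1.0000)

circle eqns → linear via eq_j − eq_1; set c_j = A_j·A_j − L_j²
c_1 = 100.0000+25.0000−32.0000 = 93.0000
0.0000·x − 10.0000·y = c_1−c_2 = -10.0000
20.0000·x − 10.0000·y = c_1−c_3 = 110.0000
solve first two rows → x=6.0000, y=1.0000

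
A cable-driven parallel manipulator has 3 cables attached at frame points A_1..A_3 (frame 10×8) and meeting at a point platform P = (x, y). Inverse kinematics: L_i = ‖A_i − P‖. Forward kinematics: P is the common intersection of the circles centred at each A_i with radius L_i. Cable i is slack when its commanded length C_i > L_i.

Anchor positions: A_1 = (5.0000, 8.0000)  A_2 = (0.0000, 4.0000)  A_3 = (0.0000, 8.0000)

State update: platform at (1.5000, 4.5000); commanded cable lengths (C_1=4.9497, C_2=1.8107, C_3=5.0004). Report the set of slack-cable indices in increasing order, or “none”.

cable 1: √((3.5000)²+(3.5000)²)=4.9497, C_1=4.9497: taut
cable 2: √((-1.5000)²+(-0.5000)²)=1.5811, C_2=1.8107: slack
cable 3: √((-1.5000)²+(3.5000)²)=3.8079, C_3=5.0004: slack

2, 3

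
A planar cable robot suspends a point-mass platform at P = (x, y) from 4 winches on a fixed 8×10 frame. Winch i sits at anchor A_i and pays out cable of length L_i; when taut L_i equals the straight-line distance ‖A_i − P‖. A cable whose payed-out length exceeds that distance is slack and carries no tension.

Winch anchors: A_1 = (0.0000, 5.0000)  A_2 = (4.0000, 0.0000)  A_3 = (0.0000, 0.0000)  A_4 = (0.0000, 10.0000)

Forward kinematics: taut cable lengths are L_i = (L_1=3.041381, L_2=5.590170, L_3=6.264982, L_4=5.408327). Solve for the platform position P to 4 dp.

(3.0000, 5.5000)

circle eqns → linear via eq_j − eq_1; set q_j = A_j·A_j − L_j²
q_1 = 0.0000+25.0000−9.2500 = 15.7500
-8.0000·x + 10.0000·y = q_1−q_2 = 31.0000
0.0000·x + 10.0000·y = q_1−q_3 = 55.0000
0.0000·x − 10.0000·y = q_1−q_4 = -55.0000
solve first two rows → x=3.0000, y=5.5000
check cable 4: ‖A_4−P‖² = 29.2500 ≈ L_4² = 29.2500 ✓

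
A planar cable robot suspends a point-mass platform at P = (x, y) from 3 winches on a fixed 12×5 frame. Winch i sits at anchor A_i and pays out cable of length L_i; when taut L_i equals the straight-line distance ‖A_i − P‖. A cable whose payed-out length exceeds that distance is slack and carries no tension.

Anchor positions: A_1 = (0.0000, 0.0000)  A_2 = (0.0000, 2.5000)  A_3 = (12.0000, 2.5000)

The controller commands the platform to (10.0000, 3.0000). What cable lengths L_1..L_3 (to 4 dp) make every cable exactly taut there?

(10.4403, 10.0125, 2.0616)

L_1 = √((0.0000−10.0000)² + (0.0000−3.0000)²) = 10.4403
L_2 = √((0.0000−10.0000)² + (2.5000−3.0000)²) = 10.0125
L_3 = √((12.0000−10.0000)² + (2.5000−3.0000)²) = 2.0616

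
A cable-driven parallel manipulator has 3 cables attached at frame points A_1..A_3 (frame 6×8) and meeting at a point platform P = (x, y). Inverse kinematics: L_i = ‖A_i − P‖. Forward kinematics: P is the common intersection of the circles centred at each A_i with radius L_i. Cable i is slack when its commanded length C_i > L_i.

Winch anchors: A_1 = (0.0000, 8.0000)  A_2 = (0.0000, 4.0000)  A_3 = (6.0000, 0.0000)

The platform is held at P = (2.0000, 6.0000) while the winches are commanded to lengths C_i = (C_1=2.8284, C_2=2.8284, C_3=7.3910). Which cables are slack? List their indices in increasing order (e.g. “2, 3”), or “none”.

3

cable 1: L_1 = ‖A_1−P‖ = 2.8284;  C_1 = 2.8284 → taut
cable 2: L_2 = ‖A_2−P‖ = 2.8284;  C_2 = 2.8284 → taut
cable 3: L_3 = ‖A_3−P‖ = 7.2111;  C_3 = 7.3910 → slack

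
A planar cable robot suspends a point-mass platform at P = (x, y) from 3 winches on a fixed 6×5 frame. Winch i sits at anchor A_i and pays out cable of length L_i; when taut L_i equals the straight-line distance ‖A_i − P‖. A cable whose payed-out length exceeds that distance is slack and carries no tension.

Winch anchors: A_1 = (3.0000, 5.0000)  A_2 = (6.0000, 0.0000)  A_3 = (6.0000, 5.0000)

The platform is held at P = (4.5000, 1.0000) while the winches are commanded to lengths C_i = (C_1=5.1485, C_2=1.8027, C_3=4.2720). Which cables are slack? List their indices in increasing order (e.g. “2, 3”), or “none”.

cable 1: √((-1.5000)²+(4.0000)²)=4.2720, C_1=5.1485: slack
cable 2: √((1.5000)²+(-1.0000)²)=1.8028, C_2=1.8027: taut
cable 3: √((1.5000)²+(4.0000)²)=4.2720, C_3=4.2720: taut

1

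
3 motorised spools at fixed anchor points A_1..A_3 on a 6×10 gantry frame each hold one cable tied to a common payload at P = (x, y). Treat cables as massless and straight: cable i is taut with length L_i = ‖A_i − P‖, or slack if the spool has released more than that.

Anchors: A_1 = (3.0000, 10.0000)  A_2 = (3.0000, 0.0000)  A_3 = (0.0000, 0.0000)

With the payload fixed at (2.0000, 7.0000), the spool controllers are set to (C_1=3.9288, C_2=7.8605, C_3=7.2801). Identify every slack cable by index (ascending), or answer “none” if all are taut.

1, 2

i=1: geometric 3.1623 vs commanded 3.9288 ⇒ slack
i=2: geometric 7.0711 vs commanded 7.8605 ⇒ slack
i=3: geometric 7.2801 vs commanded 7.2801 ⇒ taut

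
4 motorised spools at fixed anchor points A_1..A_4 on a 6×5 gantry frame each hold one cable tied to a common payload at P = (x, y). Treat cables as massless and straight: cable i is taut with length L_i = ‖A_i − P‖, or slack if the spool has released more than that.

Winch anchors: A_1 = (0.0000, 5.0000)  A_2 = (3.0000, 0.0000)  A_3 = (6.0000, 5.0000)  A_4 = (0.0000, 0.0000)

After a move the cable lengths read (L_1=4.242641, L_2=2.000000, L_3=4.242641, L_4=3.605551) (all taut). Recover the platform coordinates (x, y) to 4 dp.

(3.0000, 2.0000)

each cable: (A_i−P)·(A_i−P) = L_i²; let k_i = ‖A_i‖²−L_i²
k_1 = 0.0000+25.0000−18.0000 = 7.0000
row 1: -6.0000x + 10.0000y = 2.0000  (k_2=5.0000)
row 2: -12.0000x + 0.0000y = -36.0000  (k_3=43.0000)
row 3: 0.0000x + 10.0000y = 20.0000  (k_4=-13.0000)
Cramer on rows 1–2 → x = 3.0000, y = 2.0000
check cable 4: ‖A_4−P‖² = 13.0000 ≈ L_4² = 13.0000 ✓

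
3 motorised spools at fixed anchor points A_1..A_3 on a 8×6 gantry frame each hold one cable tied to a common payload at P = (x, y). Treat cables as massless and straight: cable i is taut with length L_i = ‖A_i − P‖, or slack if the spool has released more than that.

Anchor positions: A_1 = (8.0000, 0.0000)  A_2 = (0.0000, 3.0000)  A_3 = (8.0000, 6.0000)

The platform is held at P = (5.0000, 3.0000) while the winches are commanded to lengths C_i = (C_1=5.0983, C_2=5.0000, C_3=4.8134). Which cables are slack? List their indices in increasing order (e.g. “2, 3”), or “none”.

cable 1: √((3.0000)²+(-3.0000)²)=4.2426, C_1=5.0983: slack
cable 2: √((-5.0000)²+(0.0000)²)=5.0000, C_2=5.0000: taut
cable 3: √((3.0000)²+(3.0000)²)=4.2426, C_3=4.8134: slack

1, 3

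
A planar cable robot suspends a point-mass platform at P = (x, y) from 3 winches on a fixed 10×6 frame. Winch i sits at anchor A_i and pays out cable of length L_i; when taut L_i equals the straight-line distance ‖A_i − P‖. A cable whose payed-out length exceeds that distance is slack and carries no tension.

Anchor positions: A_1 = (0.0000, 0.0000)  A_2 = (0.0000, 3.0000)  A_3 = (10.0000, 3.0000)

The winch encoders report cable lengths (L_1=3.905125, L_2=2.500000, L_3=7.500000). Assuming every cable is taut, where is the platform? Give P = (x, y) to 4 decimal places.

each cable: (A_i−P)·(A_i−P) = L_i²; let c_i = ‖A_i‖²−L_i²
c_1 = 0.0000+0.0000−15.2500 = -15.2500
row 1: 0.0000x − 6.0000y = -18.0000  (c_2=2.7500)
row 2: -20.0000x − 6.0000y = -68.0000  (c_3=52.7500)
Cramer on rows 1–2 → x = 2.5000, y = 3.0000

(2.5000, 3.0000)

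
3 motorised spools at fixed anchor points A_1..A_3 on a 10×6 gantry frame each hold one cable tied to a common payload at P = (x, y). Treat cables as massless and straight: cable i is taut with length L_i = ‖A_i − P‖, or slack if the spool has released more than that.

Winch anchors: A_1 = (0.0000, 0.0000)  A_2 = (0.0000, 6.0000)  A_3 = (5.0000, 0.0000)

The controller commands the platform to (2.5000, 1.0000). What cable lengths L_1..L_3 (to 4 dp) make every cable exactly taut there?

(2.6926, 5.5902, 2.6926)

cable 1: Δx=-2.5000, Δy=-1.0000; L_1 = √(Δx²+Δy²) = 2.6926
cable 2: Δx=-2.5000, Δy=5.0000; L_2 = √(Δx²+Δy²) = 5.5902
cable 3: Δx=2.5000, Δy=-1.0000; L_3 = √(Δx²+Δy²) = 2.6926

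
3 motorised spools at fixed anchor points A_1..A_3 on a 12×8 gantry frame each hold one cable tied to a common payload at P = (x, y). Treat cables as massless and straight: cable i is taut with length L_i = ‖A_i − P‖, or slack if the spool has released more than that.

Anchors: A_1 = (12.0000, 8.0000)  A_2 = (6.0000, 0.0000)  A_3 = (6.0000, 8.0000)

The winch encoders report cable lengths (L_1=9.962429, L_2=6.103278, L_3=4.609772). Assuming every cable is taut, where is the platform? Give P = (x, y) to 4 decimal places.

(2.5000, 5.0000)

circle eqns → linear via eq_j − eq_1; set c_j = A_j·A_j − L_j²
c_1 = 144.0000+64.0000−99.2500 = 108.7500
12.0000·x + 16.0000·y = c_1−c_2 = 110.0000
12.0000·x + 0.0000·y = c_1−c_3 = 30.0000
solve first two rows → x=2.5000, y=5.0000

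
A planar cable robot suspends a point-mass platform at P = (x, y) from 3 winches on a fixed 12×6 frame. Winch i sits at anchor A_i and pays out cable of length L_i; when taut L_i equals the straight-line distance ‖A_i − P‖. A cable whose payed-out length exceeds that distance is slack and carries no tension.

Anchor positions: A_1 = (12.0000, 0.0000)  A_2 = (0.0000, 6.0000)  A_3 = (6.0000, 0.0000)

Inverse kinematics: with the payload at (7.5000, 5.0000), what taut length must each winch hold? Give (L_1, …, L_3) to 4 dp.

(6.7268, 7.5664, 5.2202)

L_1 = √((12.0000−7.5000)² + (0.0000−5.0000)²) = 6.7268
L_2 = √((0.0000−7.5000)² + (6.0000−5.0000)²) = 7.5664
L_3 = √((6.0000−7.5000)² + (0.0000−5.0000)²) = 5.2202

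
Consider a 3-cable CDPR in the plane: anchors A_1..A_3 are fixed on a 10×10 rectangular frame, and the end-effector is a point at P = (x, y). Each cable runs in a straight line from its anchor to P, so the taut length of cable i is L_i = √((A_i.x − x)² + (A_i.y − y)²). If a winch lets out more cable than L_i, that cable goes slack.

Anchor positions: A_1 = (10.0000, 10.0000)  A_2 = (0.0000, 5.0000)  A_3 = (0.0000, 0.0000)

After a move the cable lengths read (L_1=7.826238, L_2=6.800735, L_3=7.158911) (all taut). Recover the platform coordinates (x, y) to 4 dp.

circle eqns → linear via eq_j − eq_1; set k_j = A_j·A_j − L_j²
k_1 = 100.0000+100.0000−61.2500 = 138.7500
20.0000·x + 10.0000·y = k_1−k_2 = 160.0000
20.0000·x + 20.0000·y = k_1−k_3 = 190.0000
solve first two rows → x=6.5000, y=3.0000

(6.5000, 3.0000)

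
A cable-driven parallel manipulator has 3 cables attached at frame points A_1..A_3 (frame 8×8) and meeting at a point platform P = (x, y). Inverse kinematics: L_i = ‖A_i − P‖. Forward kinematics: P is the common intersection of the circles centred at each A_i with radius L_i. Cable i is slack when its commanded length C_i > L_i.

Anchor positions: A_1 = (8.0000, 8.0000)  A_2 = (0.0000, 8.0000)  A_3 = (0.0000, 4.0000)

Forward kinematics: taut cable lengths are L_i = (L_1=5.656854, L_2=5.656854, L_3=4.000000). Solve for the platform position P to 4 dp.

expand ‖A_i−P‖²=L_i² and subtract eq 1 (c_i ≔ ‖A_i‖²−L_i²)
c_1 = 64.0000+64.0000−32.0000 = 96.0000
eq1−eq2 → [16.0000  0.0000]·P = 64.0000
eq1−eq3 → [16.0000  8.0000]·P = 96.0000
2×2 solve → P = (4.0000, 4.0000)

(4.0000, 4.0000)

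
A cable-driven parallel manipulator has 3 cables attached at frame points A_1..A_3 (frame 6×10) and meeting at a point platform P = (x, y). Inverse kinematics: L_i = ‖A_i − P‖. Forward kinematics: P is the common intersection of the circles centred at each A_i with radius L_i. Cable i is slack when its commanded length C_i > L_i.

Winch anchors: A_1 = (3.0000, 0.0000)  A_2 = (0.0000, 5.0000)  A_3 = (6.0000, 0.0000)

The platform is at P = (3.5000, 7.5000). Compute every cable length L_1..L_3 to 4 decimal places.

(7.5166, 4.3012, 7.9057)

cable 1: Δx=-0.5000, Δy=-7.5000; L_1 = √(Δx²+Δy²) = 7.5166
cable 2: Δx=-3.5000, Δy=-2.5000; L_2 = √(Δx²+Δy²) = 4.3012
cable 3: Δx=2.5000, Δy=-7.5000; L_3 = √(Δx²+Δy²) = 7.9057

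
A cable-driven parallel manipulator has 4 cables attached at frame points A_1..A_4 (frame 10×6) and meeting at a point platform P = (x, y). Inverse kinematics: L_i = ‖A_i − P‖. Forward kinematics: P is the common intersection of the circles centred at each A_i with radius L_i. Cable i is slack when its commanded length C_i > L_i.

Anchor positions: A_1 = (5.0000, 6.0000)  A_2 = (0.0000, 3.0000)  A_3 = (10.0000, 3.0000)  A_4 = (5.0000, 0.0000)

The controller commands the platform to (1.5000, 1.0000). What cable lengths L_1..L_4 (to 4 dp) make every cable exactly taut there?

(6.1033, 2.5000, 8.7321, 3.6401)

L_1: Δ = A_1−P = (3.5000, 5.0000) → ‖Δ‖ = √37.2500 = 6.1033
L_2: Δ = A_2−P = (-1.5000, 2.0000) → ‖Δ‖ = √6.2500 = 2.5000
L_3: Δ = A_3−P = (8.5000, 2.0000) → ‖Δ‖ = √76.2500 = 8.7321
L_4: Δ = A_4−P = (3.5000, -1.0000) → ‖Δ‖ = √13.2500 = 3.6401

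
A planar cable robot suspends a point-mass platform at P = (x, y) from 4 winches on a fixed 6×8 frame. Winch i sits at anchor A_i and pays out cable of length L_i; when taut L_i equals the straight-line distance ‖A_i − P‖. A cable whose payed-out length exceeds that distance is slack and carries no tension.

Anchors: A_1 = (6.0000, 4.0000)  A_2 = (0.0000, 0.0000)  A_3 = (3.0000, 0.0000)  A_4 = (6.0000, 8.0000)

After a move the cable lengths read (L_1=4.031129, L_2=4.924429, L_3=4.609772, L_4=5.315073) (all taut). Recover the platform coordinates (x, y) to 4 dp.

expand ‖A_i−P‖²=L_i² and subtract eq 1 (q_i ≔ ‖A_i‖²−L_i²)
q_1 = 36.0000+16.0000−16.2500 = 35.7500
eq1−eq2 → [12.0000  8.0000]·P = 60.0000
eq1−eq3 → [6.0000  8.0000]·P = 48.0000
eq1−eq4 → [0.0000  -8.0000]·P = -36.0000
2×2 solve → P = (2.0000, 4.5000)
check cable 4: ‖A_4−P‖² = 28.2500 ≈ L_4² = 28.2500 ✓

(2.0000, 4.5000)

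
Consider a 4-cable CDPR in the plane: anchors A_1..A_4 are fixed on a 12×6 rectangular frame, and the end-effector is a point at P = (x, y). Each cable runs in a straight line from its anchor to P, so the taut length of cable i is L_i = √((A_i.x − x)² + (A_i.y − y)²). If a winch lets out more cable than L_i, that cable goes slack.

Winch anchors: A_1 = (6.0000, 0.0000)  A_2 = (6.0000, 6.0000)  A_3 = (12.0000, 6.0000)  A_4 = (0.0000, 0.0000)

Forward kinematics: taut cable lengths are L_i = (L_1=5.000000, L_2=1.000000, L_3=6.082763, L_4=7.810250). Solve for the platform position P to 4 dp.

circle eqns → linear via eq_j − eq_1; set q_j = A_j·A_j − L_j²
q_1 = 36.0000+0.0000−25.0000 = 11.0000
0.0000·x − 12.0000·y = q_1−q_2 = -60.0000
-12.0000·x − 12.0000·y = q_1−q_3 = -132.0000
12.0000·x + 0.0000·y = q_1−q_4 = 72.0000
solve first two rows → x=6.0000, y=5.0000
check cable 4: ‖A_4−P‖² = 61.0000 ≈ L_4² = 61.0000 ✓

(6.0000, 5.0000)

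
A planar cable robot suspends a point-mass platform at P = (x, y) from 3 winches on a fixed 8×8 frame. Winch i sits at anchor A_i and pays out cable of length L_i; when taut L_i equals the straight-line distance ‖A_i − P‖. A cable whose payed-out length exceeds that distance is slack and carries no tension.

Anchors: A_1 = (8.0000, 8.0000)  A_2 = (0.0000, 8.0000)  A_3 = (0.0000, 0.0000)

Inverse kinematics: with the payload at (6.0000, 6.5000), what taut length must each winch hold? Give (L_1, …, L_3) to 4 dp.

(2.5000, 6.1847, 8.8459)

L_1: Δ = A_1−P = (2.0000, 1.5000) → ‖Δ‖ = √6.2500 = 2.5000
L_2: Δ = A_2−P = (-6.0000, 1.5000) → ‖Δ‖ = √38.2500 = 6.1847
L_3: Δ = A_3−P = (-6.0000, -6.5000) → ‖Δ‖ = √78.2500 = 8.8459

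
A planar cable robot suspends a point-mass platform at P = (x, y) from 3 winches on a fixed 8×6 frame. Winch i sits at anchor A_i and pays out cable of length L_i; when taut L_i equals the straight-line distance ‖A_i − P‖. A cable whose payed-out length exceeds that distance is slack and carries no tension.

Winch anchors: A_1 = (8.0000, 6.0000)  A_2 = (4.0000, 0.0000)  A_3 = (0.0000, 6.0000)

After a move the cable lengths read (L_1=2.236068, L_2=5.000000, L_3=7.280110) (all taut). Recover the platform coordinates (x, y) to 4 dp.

circle eqns → linear via eq_j − eq_1; set c_j = A_j·A_j − L_j²
c_1 = 64.0000+36.0000−5.0000 = 95.0000
8.0000·x + 12.0000·y = c_1−c_2 = 104.0000
16.0000·x + 0.0000·y = c_1−c_3 = 112.0000
solve first two rows → x=7.0000, y=4.0000

(7.0000, 4.0000)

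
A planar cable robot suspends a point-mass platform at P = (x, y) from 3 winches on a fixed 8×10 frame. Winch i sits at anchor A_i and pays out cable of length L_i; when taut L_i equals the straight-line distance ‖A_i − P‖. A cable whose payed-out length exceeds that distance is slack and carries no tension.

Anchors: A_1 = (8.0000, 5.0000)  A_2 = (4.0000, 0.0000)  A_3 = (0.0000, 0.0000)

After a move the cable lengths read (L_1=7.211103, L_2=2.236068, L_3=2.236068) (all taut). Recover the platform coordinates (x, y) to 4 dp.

(2.0000, 1.0000)

circle eqns → linear via eq_j − eq_1; set k_j = A_j·A_j − L_j²
k_1 = 64.0000+25.0000−52.0000 = 37.0000
8.0000·x + 10.0000·y = k_1−k_2 = 26.0000
16.0000·x + 10.0000·y = k_1−k_3 = 42.0000
solve first two rows → x=2.0000, y=1.0000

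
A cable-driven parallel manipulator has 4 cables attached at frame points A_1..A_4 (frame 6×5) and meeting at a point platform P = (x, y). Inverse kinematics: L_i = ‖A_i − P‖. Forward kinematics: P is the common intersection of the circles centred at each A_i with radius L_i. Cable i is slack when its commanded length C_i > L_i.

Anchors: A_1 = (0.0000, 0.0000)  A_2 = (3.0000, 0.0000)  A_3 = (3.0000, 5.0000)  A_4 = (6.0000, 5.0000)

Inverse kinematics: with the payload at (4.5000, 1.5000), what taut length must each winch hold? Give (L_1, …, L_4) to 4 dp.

L_1 = √((0.0000−4.5000)² + (0.0000−1.5000)²) = 4.7434
L_2 = √((3.0000−4.5000)² + (0.0000−1.5000)²) = 2.1213
L_3 = √((3.0000−4.5000)² + (5.0000−1.5000)²) = 3.8079
L_4 = √((6.0000−4.5000)² + (5.0000−1.5000)²) = 3.8079

(4.7434, 2.1213, 3.8079, 3.8079)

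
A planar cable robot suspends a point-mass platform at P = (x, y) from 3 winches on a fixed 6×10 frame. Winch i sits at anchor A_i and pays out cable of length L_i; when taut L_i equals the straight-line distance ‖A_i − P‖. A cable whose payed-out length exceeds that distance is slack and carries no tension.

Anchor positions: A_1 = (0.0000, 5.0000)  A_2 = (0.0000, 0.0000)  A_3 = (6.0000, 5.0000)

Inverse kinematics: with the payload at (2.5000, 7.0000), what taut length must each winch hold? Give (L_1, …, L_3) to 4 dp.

(3.2016, 7.4330, 4.0311)

L_1 = √((0.0000−2.5000)² + (5.0000−7.0000)²) = 3.2016
L_2 = √((0.0000−2.5000)² + (0.0000−7.0000)²) = 7.4330
L_3 = √((6.0000−2.5000)² + (5.0000−7.0000)²) = 4.0311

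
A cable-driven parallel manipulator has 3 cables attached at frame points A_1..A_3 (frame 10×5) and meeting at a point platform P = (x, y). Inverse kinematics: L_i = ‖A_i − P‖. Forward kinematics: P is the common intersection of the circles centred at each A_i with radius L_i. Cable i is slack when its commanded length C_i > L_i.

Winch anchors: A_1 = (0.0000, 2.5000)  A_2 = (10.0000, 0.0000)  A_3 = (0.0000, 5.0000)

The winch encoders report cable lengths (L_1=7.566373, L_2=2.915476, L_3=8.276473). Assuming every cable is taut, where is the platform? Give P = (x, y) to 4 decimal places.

expand ‖A_i−P‖²=L_i² and subtract eq 1 (q_i ≔ ‖A_i‖²−L_i²)
q_1 = 0.0000+6.2500−57.2500 = -51.0000
eq1−eq2 → [-20.0000  5.0000]·P = -142.5000
eq1−eq3 → [0.0000  -5.0000]·P = -7.5000
2×2 solve → P = (7.5000, 1.5000)

(7.5000, 1.5000)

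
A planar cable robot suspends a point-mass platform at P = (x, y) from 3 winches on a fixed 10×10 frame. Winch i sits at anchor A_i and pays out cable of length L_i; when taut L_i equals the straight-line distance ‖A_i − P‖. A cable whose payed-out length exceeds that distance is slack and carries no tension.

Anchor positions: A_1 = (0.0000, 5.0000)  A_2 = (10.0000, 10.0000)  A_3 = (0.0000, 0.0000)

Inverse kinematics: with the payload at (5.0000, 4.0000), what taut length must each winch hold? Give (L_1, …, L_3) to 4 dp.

(5.0990, 7.8102, 6.4031)

cable 1: Δx=-5.0000, Δy=1.0000; L_1 = √(Δx²+Δy²) = 5.0990
cable 2: Δx=5.0000, Δy=6.0000; L_2 = √(Δx²+Δy²) = 7.8102
cable 3: Δx=-5.0000, Δy=-4.0000; L_3 = √(Δx²+Δy²) = 6.4031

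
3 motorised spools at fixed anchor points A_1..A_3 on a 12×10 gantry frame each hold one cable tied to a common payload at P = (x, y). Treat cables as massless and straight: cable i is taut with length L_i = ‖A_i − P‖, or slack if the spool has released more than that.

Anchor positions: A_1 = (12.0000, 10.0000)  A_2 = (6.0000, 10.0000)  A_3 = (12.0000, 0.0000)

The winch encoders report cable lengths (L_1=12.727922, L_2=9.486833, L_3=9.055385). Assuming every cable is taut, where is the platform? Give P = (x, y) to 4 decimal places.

(3.0000, 1.0000)

each cable: (A_i−P)·(A_i−P) = L_i²; let c_i = ‖A_i‖²−L_i²
c_1 = 144.0000+100.0000−162.0000 = 82.0000
row 1: 12.0000x + 0.0000y = 36.0000  (c_2=46.0000)
row 2: 0.0000x + 20.0000y = 20.0000  (c_3=62.0000)
Cramer on rows 1–2 → x = 3.0000, y = 1.0000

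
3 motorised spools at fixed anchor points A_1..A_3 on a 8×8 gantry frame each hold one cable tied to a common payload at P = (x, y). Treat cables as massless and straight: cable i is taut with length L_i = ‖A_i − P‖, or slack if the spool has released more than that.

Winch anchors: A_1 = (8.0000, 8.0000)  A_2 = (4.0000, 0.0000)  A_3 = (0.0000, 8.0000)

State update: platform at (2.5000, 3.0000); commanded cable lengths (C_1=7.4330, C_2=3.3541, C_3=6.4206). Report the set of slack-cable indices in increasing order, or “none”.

3

cable 1: L_1 = ‖A_1−P‖ = 7.4330;  C_1 = 7.4330 → taut
cable 2: L_2 = ‖A_2−P‖ = 3.3541;  C_2 = 3.3541 → taut
cable 3: L_3 = ‖A_3−P‖ = 5.5902;  C_3 = 6.4206 → slack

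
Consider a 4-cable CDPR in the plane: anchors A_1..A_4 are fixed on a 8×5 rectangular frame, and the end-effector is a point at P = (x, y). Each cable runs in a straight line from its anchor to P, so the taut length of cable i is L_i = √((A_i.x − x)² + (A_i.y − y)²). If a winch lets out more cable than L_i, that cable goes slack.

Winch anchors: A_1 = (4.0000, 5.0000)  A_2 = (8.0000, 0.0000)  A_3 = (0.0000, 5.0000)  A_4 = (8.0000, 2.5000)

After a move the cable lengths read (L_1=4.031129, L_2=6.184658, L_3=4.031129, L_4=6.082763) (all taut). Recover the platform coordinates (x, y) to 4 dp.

each cable: (A_i−P)·(A_i−P) = L_i²; let k_i = ‖A_i‖²−L_i²
k_1 = 16.0000+25.0000−16.2500 = 24.7500
row 1: -8.0000x + 10.0000y = -1.0000  (k_2=25.7500)
row 2: 8.0000x + 0.0000y = 16.0000  (k_3=8.7500)
row 3: -8.0000x + 5.0000y = -8.5000  (k_4=33.2500)
Cramer on rows 1–2 → x = 2.0000, y = 1.5000
check cable 4: ‖A_4−P‖² = 37.0000 ≈ L_4² = 37.0000 ✓

(2.0000, 1.5000)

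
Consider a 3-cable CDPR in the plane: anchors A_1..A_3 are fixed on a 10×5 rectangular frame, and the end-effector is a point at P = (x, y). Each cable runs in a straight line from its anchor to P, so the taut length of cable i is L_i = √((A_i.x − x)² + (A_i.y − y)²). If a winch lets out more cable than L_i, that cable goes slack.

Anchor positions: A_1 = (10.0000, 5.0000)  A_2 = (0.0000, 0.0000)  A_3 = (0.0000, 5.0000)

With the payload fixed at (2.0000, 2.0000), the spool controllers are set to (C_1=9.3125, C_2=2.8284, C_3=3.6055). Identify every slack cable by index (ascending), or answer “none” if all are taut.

1

cable 1: √((8.0000)²+(3.0000)²)=8.5440, C_1=9.3125: slack
cable 2: √((-2.0000)²+(-2.0000)²)=2.8284, C_2=2.8284: taut
cable 3: √((-2.0000)²+(3.0000)²)=3.6056, C_3=3.6055: taut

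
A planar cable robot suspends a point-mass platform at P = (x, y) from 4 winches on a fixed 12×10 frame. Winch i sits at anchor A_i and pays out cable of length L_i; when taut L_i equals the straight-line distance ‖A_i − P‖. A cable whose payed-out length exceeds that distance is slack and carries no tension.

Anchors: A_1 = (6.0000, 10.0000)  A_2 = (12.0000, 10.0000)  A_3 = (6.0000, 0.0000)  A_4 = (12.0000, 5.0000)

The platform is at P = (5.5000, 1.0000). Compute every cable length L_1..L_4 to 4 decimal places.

(9.0139, 11.1018, 1.1180, 7.6322)

cable 1: Δx=0.5000, Δy=9.0000; L_1 = √(Δx²+Δy²) = 9.0139
cable 2: Δx=6.5000, Δy=9.0000; L_2 = √(Δx²+Δy²) = 11.1018
cable 3: Δx=0.5000, Δy=-1.0000; L_3 = √(Δx²+Δy²) = 1.1180
cable 4: Δx=6.5000, Δy=4.0000; L_4 = √(Δx²+Δy²) = 7.6322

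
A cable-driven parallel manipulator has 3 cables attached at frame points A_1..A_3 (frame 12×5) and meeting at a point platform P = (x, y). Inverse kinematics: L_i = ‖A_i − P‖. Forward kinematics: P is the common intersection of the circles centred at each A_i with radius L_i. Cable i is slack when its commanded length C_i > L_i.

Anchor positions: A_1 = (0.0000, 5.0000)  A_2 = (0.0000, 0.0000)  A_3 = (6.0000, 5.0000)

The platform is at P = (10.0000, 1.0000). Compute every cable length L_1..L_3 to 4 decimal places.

(10.7703, 10.0499, 5.6569)

cable 1: Δx=-10.0000, Δy=4.0000; L_1 = √(Δx²+Δy²) = 10.7703
cable 2: Δx=-10.0000, Δy=-1.0000; L_2 = √(Δx²+Δy²) = 10.0499
cable 3: Δx=-4.0000, Δy=4.0000; L_3 = √(Δx²+Δy²) = 5.6569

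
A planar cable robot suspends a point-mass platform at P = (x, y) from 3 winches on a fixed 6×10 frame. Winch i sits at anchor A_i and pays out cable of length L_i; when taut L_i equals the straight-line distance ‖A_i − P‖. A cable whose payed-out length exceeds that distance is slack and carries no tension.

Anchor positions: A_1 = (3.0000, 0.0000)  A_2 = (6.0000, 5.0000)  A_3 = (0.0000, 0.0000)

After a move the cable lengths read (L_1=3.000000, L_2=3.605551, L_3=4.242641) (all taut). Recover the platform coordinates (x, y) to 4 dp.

(3.0000, 3.0000)

each cable: (A_i−P)·(A_i−P) = L_i²; let k_i = ‖A_i‖²−L_i²
k_1 = 9.0000+0.0000−9.0000 = 0.0000
row 1: -6.0000x − 10.0000y = -48.0000  (k_2=48.0000)
row 2: 6.0000x + 0.0000y = 18.0000  (k_3=-18.0000)
Cramer on rows 1–2 → x = 3.0000, y = 3.0000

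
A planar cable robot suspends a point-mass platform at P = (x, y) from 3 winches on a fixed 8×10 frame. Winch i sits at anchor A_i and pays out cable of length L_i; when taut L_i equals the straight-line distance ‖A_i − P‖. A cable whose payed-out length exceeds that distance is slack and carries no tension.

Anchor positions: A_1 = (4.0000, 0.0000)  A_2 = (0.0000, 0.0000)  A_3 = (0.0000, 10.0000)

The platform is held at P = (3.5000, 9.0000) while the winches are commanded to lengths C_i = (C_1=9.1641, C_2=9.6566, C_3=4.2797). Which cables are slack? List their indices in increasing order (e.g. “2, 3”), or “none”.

i=1: geometric 9.0139 vs commanded 9.1641 ⇒ slack
i=2: geometric 9.6566 vs commanded 9.6566 ⇒ taut
i=3: geometric 3.6401 vs commanded 4.2797 ⇒ slack

1, 3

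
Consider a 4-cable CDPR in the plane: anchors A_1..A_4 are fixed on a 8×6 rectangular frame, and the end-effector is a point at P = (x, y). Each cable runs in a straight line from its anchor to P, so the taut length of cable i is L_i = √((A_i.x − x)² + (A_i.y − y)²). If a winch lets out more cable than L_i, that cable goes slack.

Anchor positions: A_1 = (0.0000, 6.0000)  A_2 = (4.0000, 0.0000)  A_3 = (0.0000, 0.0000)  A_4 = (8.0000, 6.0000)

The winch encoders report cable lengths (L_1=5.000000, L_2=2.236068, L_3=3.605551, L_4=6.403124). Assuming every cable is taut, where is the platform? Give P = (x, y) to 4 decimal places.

(3.0000, 2.0000)

circle eqns → linear via eq_j − eq_1; set k_j = A_j·A_j − L_j²
k_1 = 0.0000+36.0000−25.0000 = 11.0000
-8.0000·x + 12.0000·y = k_1−k_2 = 0.0000
0.0000·x + 12.0000·y = k_1−k_3 = 24.0000
-16.0000·x + 0.0000·y = k_1−k_4 = -48.0000
solve first two rows → x=3.0000, y=2.0000
check cable 4: ‖A_4−P‖² = 41.0000 ≈ L_4² = 41.0000 ✓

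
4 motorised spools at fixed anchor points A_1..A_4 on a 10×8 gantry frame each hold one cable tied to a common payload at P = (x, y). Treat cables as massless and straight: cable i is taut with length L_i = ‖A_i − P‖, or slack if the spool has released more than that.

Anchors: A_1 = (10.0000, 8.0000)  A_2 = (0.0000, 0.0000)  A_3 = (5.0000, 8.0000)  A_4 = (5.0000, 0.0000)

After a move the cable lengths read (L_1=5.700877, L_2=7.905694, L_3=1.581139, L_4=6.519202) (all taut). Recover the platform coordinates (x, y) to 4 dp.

each cable: (A_i−P)·(A_i−P) = L_i²; let k_i = ‖A_i‖²−L_i²
k_1 = 100.0000+64.0000−32.5000 = 131.5000
row 1: 20.0000x + 16.0000y = 194.0000  (k_2=-62.5000)
row 2: 10.0000x + 0.0000y = 45.0000  (k_3=86.5000)
row 3: 10.0000x + 16.0000y = 149.0000  (k_4=-17.5000)
Cramer on rows 1–2 → x = 4.5000, y = 6.5000
check cable 4: ‖A_4−P‖² = 42.5000 ≈ L_4² = 42.5000 ✓

(4.5000, 6.5000)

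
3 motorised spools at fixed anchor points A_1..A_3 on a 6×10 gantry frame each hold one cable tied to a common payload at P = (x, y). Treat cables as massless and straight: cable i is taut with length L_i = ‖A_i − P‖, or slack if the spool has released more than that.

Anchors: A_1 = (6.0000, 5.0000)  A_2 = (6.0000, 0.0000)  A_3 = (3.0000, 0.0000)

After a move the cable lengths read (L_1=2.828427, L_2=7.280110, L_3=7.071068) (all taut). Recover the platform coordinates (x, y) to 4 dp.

(4.0000, 7.0000)

each cable: (A_i−P)·(A_i−P) = L_i²; let k_i = ‖A_i‖²−L_i²
k_1 = 36.0000+25.0000−8.0000 = 53.0000
row 1: 0.0000x + 10.0000y = 70.0000  (k_2=-17.0000)
row 2: 6.0000x + 10.0000y = 94.0000  (k_3=-41.0000)
Cramer on rows 1–2 → x = 4.0000, y = 7.0000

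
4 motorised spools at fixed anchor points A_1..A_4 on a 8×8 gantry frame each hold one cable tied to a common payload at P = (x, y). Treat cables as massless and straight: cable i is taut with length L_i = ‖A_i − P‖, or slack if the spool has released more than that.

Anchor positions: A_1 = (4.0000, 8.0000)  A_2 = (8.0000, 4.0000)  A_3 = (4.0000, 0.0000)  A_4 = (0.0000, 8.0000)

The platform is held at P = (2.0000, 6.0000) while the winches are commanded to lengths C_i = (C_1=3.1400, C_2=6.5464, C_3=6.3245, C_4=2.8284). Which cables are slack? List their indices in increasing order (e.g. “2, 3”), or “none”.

cable 1: L_1 = ‖A_1−P‖ = 2.8284;  C_1 = 3.1400 → slack
cable 2: L_2 = ‖A_2−P‖ = 6.3246;  C_2 = 6.5464 → slack
cable 3: L_3 = ‖A_3−P‖ = 6.3246;  C_3 = 6.3245 → taut
cable 4: L_4 = ‖A_4−P‖ = 2.8284;  C_4 = 2.8284 → taut

1, 2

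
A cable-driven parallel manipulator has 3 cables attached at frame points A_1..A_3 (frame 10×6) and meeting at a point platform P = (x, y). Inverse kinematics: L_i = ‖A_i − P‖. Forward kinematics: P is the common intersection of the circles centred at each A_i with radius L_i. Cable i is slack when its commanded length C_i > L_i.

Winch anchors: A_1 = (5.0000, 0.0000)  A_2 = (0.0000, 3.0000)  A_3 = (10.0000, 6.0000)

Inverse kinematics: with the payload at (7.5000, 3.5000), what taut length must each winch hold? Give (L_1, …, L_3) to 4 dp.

cable 1: Δx=-2.5000, Δy=-3.5000; L_1 = √(Δx²+Δy²) = 4.3012
cable 2: Δx=-7.5000, Δy=-0.5000; L_2 = √(Δx²+Δy²) = 7.5166
cable 3: Δx=2.5000, Δy=2.5000; L_3 = √(Δx²+Δy²) = 3.5355

(4.3012, 7.5166, 3.5355)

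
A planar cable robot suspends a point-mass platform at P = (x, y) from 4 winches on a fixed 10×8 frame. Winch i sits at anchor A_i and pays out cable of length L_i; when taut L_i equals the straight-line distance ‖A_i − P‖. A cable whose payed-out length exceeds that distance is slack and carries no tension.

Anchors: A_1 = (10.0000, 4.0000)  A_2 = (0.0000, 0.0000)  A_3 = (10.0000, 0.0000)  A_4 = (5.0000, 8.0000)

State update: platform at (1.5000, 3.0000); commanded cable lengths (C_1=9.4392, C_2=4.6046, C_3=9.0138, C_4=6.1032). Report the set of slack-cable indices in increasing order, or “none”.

cable 1: L_1 = ‖A_1−P‖ = 8.5586;  C_1 = 9.4392 → slack
cable 2: L_2 = ‖A_2−P‖ = 3.3541;  C_2 = 4.6046 → slack
cable 3: L_3 = ‖A_3−P‖ = 9.0139;  C_3 = 9.0138 → taut
cable 4: L_4 = ‖A_4−P‖ = 6.1033;  C_4 = 6.1032 → taut

1, 2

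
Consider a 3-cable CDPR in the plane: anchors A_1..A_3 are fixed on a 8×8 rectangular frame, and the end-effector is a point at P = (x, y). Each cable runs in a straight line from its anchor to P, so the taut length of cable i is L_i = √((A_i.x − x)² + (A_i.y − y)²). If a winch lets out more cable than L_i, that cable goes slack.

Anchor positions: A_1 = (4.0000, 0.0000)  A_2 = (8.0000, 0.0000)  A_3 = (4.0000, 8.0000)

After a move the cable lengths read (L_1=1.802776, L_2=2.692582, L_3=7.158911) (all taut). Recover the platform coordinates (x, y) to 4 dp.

(5.5000, 1.0000)

expand ‖A_i−P‖²=L_i² and subtract eq 1 (c_i ≔ ‖A_i‖²−L_i²)
c_1 = 16.0000+0.0000−3.2500 = 12.7500
eq1−eq2 → [-8.0000  0.0000]·P = -44.0000
eq1−eq3 → [0.0000  -16.0000]·P = -16.0000
2×2 solve → P = (5.5000, 1.0000)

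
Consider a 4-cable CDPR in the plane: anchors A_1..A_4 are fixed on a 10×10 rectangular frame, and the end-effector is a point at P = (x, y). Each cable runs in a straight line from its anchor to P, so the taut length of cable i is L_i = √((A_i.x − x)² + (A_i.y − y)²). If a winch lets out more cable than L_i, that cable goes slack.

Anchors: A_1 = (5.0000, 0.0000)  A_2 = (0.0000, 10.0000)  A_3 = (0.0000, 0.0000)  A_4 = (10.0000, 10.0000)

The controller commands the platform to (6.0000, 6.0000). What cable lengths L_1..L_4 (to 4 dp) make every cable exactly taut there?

(6.0828, 7.2111, 8.4853, 5.6569)

L_1 = √((5.0000−6.0000)² + (0.0000−6.0000)²) = 6.0828
L_2 = √((0.0000−6.0000)² + (10.0000−6.0000)²) = 7.2111
L_3 = √((0.0000−6.0000)² + (0.0000−6.0000)²) = 8.4853
L_4 = √((10.0000−6.0000)² + (10.0000−6.0000)²) = 5.6569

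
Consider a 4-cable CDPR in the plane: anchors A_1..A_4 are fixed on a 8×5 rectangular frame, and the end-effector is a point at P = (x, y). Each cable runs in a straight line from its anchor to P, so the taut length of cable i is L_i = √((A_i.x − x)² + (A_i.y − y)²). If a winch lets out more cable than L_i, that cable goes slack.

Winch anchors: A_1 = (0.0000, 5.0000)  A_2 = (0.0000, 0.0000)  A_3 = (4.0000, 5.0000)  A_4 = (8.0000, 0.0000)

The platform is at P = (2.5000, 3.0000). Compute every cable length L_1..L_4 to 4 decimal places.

L_1: Δ = A_1−P = (-2.5000, 2.0000) → ‖Δ‖ = √10.2500 = 3.2016
L_2: Δ = A_2−P = (-2.5000, -3.0000) → ‖Δ‖ = √15.2500 = 3.9051
L_3: Δ = A_3−P = (1.5000, 2.0000) → ‖Δ‖ = √6.2500 = 2.5000
L_4: Δ = A_4−P = (5.5000, -3.0000) → ‖Δ‖ = √39.2500 = 6.2650

(3.2016, 3.9051, 2.5000, 6.2650)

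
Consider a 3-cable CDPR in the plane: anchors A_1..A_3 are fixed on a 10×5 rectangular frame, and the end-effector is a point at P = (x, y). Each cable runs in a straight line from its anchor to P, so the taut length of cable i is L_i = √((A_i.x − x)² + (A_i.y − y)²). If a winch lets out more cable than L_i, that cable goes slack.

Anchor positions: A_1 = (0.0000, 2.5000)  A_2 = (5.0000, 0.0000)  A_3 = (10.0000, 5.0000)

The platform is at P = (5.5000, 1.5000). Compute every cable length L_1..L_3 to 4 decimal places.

(5.5902, 1.5811, 5.7009)

L_1: Δ = A_1−P = (-5.5000, 1.0000) → ‖Δ‖ = √31.2500 = 5.5902
L_2: Δ = A_2−P = (-0.5000, -1.5000) → ‖Δ‖ = √2.5000 = 1.5811
L_3: Δ = A_3−P = (4.5000, 3.5000) → ‖Δ‖ = √32.5000 = 5.7009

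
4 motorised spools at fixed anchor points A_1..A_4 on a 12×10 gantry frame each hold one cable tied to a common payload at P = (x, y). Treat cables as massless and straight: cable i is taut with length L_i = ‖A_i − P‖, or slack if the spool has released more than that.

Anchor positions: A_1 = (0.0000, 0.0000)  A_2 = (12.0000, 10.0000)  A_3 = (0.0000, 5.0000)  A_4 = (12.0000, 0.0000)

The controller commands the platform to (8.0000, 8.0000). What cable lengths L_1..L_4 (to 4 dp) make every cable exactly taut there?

(11.3137, 4.4721, 8.5440, 8.9443)

L_1 = √((0.0000−8.0000)² + (0.0000−8.0000)²) = 11.3137
L_2 = √((12.0000−8.0000)² + (10.0000−8.0000)²) = 4.4721
L_3 = √((0.0000−8.0000)² + (5.0000−8.0000)²) = 8.5440
L_4 = √((12.0000−8.0000)² + (0.0000−8.0000)²) = 8.9443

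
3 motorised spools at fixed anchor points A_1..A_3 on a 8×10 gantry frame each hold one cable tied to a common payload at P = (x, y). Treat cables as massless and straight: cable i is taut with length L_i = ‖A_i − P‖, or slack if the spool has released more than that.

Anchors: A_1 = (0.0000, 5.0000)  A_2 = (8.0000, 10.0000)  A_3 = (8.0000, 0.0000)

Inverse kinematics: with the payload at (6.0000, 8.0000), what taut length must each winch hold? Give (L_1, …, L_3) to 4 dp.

(6.7082, 2.8284, 8.2462)

L_1 = √((0.0000−6.0000)² + (5.0000−8.0000)²) = 6.7082
L_2 = √((8.0000−6.0000)² + (10.0000−8.0000)²) = 2.8284
L_3 = √((8.0000−6.0000)² + (0.0000−8.0000)²) = 8.2462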